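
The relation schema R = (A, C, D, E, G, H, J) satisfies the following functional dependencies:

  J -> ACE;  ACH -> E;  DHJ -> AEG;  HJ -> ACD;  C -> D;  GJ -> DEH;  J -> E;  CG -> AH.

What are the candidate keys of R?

Attribute J never appears on the right-hand side of any dependency, so J must belong to every candidate key.
{J}⁺ = {A, C, D, E, J}, which is not all of the schema, so we must add further attributes.
{G, J}⁺: J→ACE adds A, C, E; C→D adds D; GJ→DEH adds H → {A, C, D, E, G, H, J}.
{H, J}⁺: J→ACE adds A, C, E; HJ→ACD adds D; DHJ→AEG adds G → {A, C, D, E, G, H, J}.

GJ; HJ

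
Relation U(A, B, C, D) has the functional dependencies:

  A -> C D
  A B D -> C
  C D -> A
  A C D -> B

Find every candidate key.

(A); (C, D)

{A}⁺: A→CD adds C, D; ACD→B adds B → {A, B, C, D}.
{C, D}⁺: CD→A adds A; ACD→B adds B → {A, B, C, D}.
Any other superkey contains one of these as a subset, so there are no further candidate keys.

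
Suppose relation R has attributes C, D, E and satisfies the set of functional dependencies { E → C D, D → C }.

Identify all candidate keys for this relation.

(E)

{E}⁺: E→CD adds C, D → {C, D, E}.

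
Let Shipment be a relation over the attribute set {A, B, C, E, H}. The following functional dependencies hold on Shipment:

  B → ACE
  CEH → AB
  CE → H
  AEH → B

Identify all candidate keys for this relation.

{B}⁺: B→ACE adds A, C, E; CE→H adds H → {A, B, C, E, H}.
{C, E}⁺: CE→H adds H; CEH→AB adds A, B → {A, B, C, E, H}. Minimal: {E}⁺ = {E}; {C}⁺ = {C} — none reach the full schema.
{A, E, H}⁺: AEH→B adds B; B→ACE adds C → {A, B, C, E, H}. Minimal: {E, H}⁺ = {E, H}; {A, H}⁺ = {A, H}; {A, E}⁺ = {A, E} — none reach the full schema.
Any other superkey contains one of these as a subset, so there are no further candidate keys.

{B}; {C, E}; {A, E, H}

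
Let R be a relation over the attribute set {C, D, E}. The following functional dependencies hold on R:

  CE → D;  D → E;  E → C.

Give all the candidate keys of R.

{D}, {E}

{D}⁺: D→E adds E; E→C adds C → {C, D, E}.
{E}⁺: E→C adds C; CE→D adds D → {C, D, E}.
Any other superkey contains one of these as a subset, so there are no further candidate keys.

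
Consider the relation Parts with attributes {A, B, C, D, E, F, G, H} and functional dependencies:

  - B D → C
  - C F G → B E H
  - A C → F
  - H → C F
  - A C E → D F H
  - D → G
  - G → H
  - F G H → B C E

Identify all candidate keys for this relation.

{A, D}, {A, G}, {A, C, E}, {A, E, H}

Attribute A never appears on the right-hand side of any dependency, so A must belong to every candidate key.
{A}⁺ = {A}, which is not all of the schema, so we must add further attributes.
{A, D}⁺: D→G adds G; G→H adds H; H→CF adds C, F; FGH→BCE adds B, E → {A, B, C, D, E, F, G, H}. Minimal: {D}⁺ = {B, C, D, E, F, G, H}; {A}⁺ = {A} — none reach the full schema.
{A, G}⁺: G→H adds H; H→CF adds C, F; FGH→BCE adds B, E; ACE→DFH adds D → {A, B, C, D, E, F, G, H}. Minimal: {G}⁺ = {B, C, E, F, G, H}; {A}⁺ = {A} — none reach the full schema.
{A, C, E}⁺: AC→F adds F; ACE→DFH adds D, H; D→G adds G; FGH→BCE adds B → {A, B, C, D, E, F, G, H}. Minimal: {C, E}⁺ = {C, E}; {A, E}⁺ = {A, E}; {A, C}⁺ = {A, C, F} — none reach the full schema.
{A, E, H}⁺: H→CF adds C, F; ACE→DFH adds D; D→G adds G; FGH→BCE adds B → {A, B, C, D, E, F, G, H}. Minimal: {E, H}⁺ = {C, E, F, H}; {A, H}⁺ = {A, C, F, H}; {A, E}⁺ = {A, E} — none reach the full schema.
Any other superkey contains one of these as a subset, so there are no further candidate keys.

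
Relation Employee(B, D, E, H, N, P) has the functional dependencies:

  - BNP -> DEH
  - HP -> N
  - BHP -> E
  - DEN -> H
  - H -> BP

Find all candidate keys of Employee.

{H}⁺: H→BP adds B, P; HP→N adds N; BHP→E adds E; BNP→DEH adds D → {B, D, E, H, N, P}.
{B, N, P}⁺: BNP→DEH adds D, E, H → {B, D, E, H, N, P}.
{D, E, N}⁺: DEN→H adds H; H→BP adds B, P → {B, D, E, H, N, P}.
Any other superkey contains one of these as a subset, so there are no further candidate keys.

{H}, {B, N, P}, {D, E, N}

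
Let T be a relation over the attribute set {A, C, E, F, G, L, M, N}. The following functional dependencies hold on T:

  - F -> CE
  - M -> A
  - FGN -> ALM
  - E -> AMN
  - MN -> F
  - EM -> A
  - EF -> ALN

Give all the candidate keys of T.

{E, G}⁺: E→AMN adds A, M, N; MN→F adds F; EF→ALN adds L; F→CE adds C → {A, C, E, F, G, L, M, N}.
{F, G}⁺: F→CE adds C, E; E→AMN adds A, M, N; EF→ALN adds L → {A, C, E, F, G, L, M, N}.
{G, M, N}⁺: M→A adds A; MN→F adds F; F→CE adds C, E; FGN→ALM adds L → {A, C, E, F, G, L, M, N}.
Any other superkey contains one of these as a subset, so there are no further candidate keys.

{E, G}, {F, G}, {G, M, N}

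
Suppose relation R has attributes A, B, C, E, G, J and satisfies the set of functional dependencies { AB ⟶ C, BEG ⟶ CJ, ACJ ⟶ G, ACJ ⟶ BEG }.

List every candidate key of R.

Attribute A never appears on the right-hand side of any dependency, so A must belong to every candidate key.
{A}⁺ = {A}, which is not all of the schema, so we must add further attributes.
{A, B, J}⁺: AB→C adds C; ACJ→G adds G; ACJ→BEG adds E → {A, B, C, E, G, J}. Minimal: {B, J}⁺ = {B, J}; {A, J}⁺ = {A, J}; {A, B}⁺ = {A, B, C} — none reach the full schema.
{A, C, J}⁺: ACJ→G adds G; ACJ→BEG adds B, E → {A, B, C, E, G, J}. Minimal: {C, J}⁺ = {C, J}; {A, J}⁺ = {A, J}; {A, C}⁺ = {A, C} — none reach the full schema.
{A, B, E, G}⁺: AB→C adds C; BEG→CJ adds J → {A, B, C, E, G, J}. Minimal: {B, E, G}⁺ = {B, C, E, G, J}; {A, E, G}⁺ = {A, E, G}; {A, B, G}⁺ = {A, B, C, G}; … — none reach the full schema.
Any other superkey contains one of these as a subset, so there are no further candidate keys.

ABJ, ACJ, ABEG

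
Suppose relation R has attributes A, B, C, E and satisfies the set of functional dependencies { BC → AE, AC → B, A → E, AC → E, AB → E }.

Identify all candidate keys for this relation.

AC, BC

Attribute C never appears on the right-hand side of any dependency, so C must belong to every candidate key.
{C}⁺ = {C}, which is not all of the schema, so we must add further attributes.
{A, C}⁺: AC→B adds B; A→E adds E → {A, B, C, E}. Minimal: {C}⁺ = {C}; {A}⁺ = {A, E} — none reach the full schema.
{B, C}⁺: BC→AE adds A, E → {A, B, C, E}. Minimal: {C}⁺ = {C}; {B}⁺ = {B} — none reach the full schema.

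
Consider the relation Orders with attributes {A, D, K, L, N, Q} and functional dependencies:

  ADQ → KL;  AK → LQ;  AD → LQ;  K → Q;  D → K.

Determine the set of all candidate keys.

ADN

Attributes A, D, N never appear on any right-hand side, so every candidate key must contain {A, D, N}.
{A, D, N}⁺ = {A, D, K, L, N, Q}, which is all of the schema, so {A, D, N} is the only candidate key.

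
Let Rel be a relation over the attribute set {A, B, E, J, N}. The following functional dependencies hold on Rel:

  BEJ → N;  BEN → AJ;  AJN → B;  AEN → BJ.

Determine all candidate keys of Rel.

Attribute E never appears on the right-hand side of any dependency, so E must belong to every candidate key.
{E}⁺ = {E}, which is not all of the schema, so we must add further attributes.
{A, E, N}⁺: AEN→BJ adds B, J → {A, B, E, J, N}. Minimal: {E, N}⁺ = {E, N}; {A, N}⁺ = {A, N}; {A, E}⁺ = {A, E} — none reach the full schema.
{B, E, J}⁺: BEJ→N adds N; BEN→AJ adds A → {A, B, E, J, N}. Minimal: {E, J}⁺ = {E, J}; {B, J}⁺ = {B, J}; {B, E}⁺ = {B, E} — none reach the full schema.
{B, E, N}⁺: BEN→AJ adds A, J → {A, B, E, J, N}. Minimal: {E, N}⁺ = {E, N}; {B, N}⁺ = {B, N}; {B, E}⁺ = {B, E} — none reach the full schema.

AEN, BEJ, BEN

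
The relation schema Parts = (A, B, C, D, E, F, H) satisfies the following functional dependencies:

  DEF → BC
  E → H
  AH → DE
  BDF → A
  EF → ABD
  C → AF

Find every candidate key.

{C, E}⁺: E→H adds H; C→AF adds A, F; AH→DE adds D; EF→ABD adds B → {A, B, C, D, E, F, H}. Minimal: {E}⁺ = {E, H}; {C}⁺ = {A, C, F} — none reach the full schema.
{C, H}⁺: C→AF adds A, F; AH→DE adds D, E; EF→ABD adds B → {A, B, C, D, E, F, H}. Minimal: {H}⁺ = {H}; {C}⁺ = {A, C, F} — none reach the full schema.
{E, F}⁺: E→H adds H; EF→ABD adds A, B, D; DEF→BC adds C → {A, B, C, D, E, F, H}. Minimal: {F}⁺ = {F}; {E}⁺ = {E, H} — none reach the full schema.
{A, F, H}⁺: AH→DE adds D, E; EF→ABD adds B; DEF→BC adds C → {A, B, C, D, E, F, H}. Minimal: {F, H}⁺ = {F, H}; {A, H}⁺ = {A, D, E, H}; {A, F}⁺ = {A, F} — none reach the full schema.
{B, D, F, H}⁺: BDF→A adds A; AH→DE adds E; DEF→BC adds C → {A, B, C, D, E, F, H}. Minimal: {D, F, H}⁺ = {D, F, H}; {B, F, H}⁺ = {B, F, H}; {B, D, H}⁺ = {B, D, H}; … — none reach the full schema.
Any other superkey contains one of these as a subset, so there are no further candidate keys.

(C, E), (C, H), (E, F), (A, F, H), (B, D, F, H)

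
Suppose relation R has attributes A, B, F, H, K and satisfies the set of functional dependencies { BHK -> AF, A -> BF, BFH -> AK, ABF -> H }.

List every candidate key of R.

{A}⁺: A→BF adds B, F; ABF→H adds H; BFH→AK adds K → {A, B, F, H, K}.
{B, F, H}⁺: BFH→AK adds A, K → {A, B, F, H, K}.
{B, H, K}⁺: BHK→AF adds A, F → {A, B, F, H, K}.

(A); (B, F, H); (B, H, K)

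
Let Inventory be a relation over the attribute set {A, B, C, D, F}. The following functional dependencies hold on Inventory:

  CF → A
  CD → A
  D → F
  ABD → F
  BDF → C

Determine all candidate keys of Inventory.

Attributes B, D never appear on any right-hand side, so every candidate key must contain {B, D}.
{B, D}⁺ = {A, B, C, D, F}, which is all of the schema, so {B, D} is the only candidate key.

{B, D}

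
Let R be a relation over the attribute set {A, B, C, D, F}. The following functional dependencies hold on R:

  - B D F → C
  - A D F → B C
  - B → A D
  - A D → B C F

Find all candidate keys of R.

(B), (A, D)

{B}⁺: B→AD adds A, D; AD→BCF adds C, F → {A, B, C, D, F}.
{A, D}⁺: AD→BCF adds B, C, F → {A, B, C, D, F}.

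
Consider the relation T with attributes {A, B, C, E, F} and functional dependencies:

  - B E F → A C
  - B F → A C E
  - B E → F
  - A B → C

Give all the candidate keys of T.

BE, BF

Attribute B never appears on the right-hand side of any dependency, so B must belong to every candidate key.
{B}⁺ = {B}, which is not all of the schema, so we must add further attributes.
{B, E}⁺: BE→F adds F; BEF→AC adds A, C → {A, B, C, E, F}. Minimal: {E}⁺ = {E}; {B}⁺ = {B} — none reach the full schema.
{B, F}⁺: BF→ACE adds A, C, E → {A, B, C, E, F}. Minimal: {F}⁺ = {F}; {B}⁺ = {B} — none reach the full schema.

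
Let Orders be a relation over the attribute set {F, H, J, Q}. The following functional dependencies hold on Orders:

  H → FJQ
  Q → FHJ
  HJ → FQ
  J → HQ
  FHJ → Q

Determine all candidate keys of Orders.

{H}⁺: H→FJQ adds F, J, Q → {F, H, J, Q}.
{J}⁺: J→HQ adds H, Q; H→FJQ adds F → {F, H, J, Q}.
{Q}⁺: Q→FHJ adds F, H, J → {F, H, J, Q}.

H; J; Q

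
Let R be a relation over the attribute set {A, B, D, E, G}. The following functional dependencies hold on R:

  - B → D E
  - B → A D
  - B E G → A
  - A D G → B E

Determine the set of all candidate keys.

Attribute G never appears on the right-hand side of any dependency, so G must belong to every candidate key.
{G}⁺ = {G}, which is not all of the schema, so we must add further attributes.
{B, G}⁺: B→DE adds D, E; B→AD adds A → {A, B, D, E, G}.
{A, D, G}⁺: ADG→BE adds B, E → {A, B, D, E, G}.

{B, G}; {A, D, G}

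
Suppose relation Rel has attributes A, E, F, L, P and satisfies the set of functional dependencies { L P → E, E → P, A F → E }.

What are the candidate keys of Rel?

Attributes A, F, L never appear on any right-hand side, so every candidate key must contain {A, F, L}.
{A, F, L}⁺ = {A, E, F, L, P}, which is all of the schema, so {A, F, L} is the only candidate key.

{A, F, L}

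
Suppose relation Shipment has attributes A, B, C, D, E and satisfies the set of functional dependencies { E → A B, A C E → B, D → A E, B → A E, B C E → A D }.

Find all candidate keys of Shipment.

Attribute C never appears on the right-hand side of any dependency, so C must belong to every candidate key.
{C}⁺ = {C}, which is not all of the schema, so we must add further attributes.
{B, C}⁺: B→AE adds A, E; BCE→AD adds D → {A, B, C, D, E}. Minimal: {C}⁺ = {C}; {B}⁺ = {A, B, E} — none reach the full schema.
{C, D}⁺: D→AE adds A, E; E→AB adds B → {A, B, C, D, E}. Minimal: {D}⁺ = {A, B, D, E}; {C}⁺ = {C} — none reach the full schema.
{C, E}⁺: E→AB adds A, B; BCE→AD adds D → {A, B, C, D, E}. Minimal: {E}⁺ = {A, B, E}; {C}⁺ = {C} — none reach the full schema.

{B, C}; {C, D}; {C, E}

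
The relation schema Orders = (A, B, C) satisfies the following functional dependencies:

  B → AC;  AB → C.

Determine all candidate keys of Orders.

B

Attribute B never appears on the right-hand side of any dependency, so B must belong to every candidate key.
{B}⁺ = {A, B, C}, which is all of the schema, so {B} is the only candidate key.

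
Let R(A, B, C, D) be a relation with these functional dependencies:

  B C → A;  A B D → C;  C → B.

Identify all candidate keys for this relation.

{C, D}, {A, B, D}

Attribute D never appears on the right-hand side of any dependency, so D must belong to every candidate key.
{D}⁺ = {D}, which is not all of the schema, so we must add further attributes.
{C, D}⁺: C→B adds B; BC→A adds A → {A, B, C, D}. Minimal: {D}⁺ = {D}; {C}⁺ = {A, B, C} — none reach the full schema.
{A, B, D}⁺: ABD→C adds C → {A, B, C, D}. Minimal: {B, D}⁺ = {B, D}; {A, D}⁺ = {A, D}; {A, B}⁺ = {A, B} — none reach the full schema.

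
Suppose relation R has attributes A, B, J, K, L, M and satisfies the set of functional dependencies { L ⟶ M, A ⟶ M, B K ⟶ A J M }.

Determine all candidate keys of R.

Attributes B, K, L never appear on any right-hand side, so every candidate key must contain {B, K, L}.
{B, K, L}⁺ = {A, B, J, K, L, M}, which is all of the schema, so {B, K, L} is the only candidate key.

{B, K, L}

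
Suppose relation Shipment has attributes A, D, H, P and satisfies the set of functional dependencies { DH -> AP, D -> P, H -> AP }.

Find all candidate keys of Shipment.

DH

{D, H}⁺: DH→AP adds A, P → {A, D, H, P}.
No other minimal superkey exists.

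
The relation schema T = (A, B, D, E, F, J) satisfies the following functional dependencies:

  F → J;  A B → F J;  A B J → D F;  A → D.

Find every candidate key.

ABE

Attributes A, B, E never appear on any right-hand side, so every candidate key must contain {A, B, E}.
{A, B, E}⁺ = {A, B, D, E, F, J}, which is all of the schema, so {A, B, E} is the only candidate key.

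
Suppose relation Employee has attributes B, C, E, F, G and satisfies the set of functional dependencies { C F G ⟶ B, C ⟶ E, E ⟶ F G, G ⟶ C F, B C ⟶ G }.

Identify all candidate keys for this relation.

{C}⁺: C→E adds E; E→FG adds F, G; CFG→B adds B → {B, C, E, F, G}.
{E}⁺: E→FG adds F, G; G→CF adds C; CFG→B adds B → {B, C, E, F, G}.
{G}⁺: G→CF adds C, F; CFG→B adds B; C→E adds E → {B, C, E, F, G}.

{C}; {E}; {G}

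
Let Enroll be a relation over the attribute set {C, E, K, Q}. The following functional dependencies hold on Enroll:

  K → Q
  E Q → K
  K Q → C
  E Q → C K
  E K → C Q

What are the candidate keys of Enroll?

Attribute E never appears on the right-hand side of any dependency, so E must belong to every candidate key.
{E}⁺ = {E}, which is not all of the schema, so we must add further attributes.
{E, K}⁺: K→Q adds Q; KQ→C adds C → {C, E, K, Q}. Minimal: {K}⁺ = {C, K, Q}; {E}⁺ = {E} — none reach the full schema.
{E, Q}⁺: EQ→K adds K; KQ→C adds C → {C, E, K, Q}. Minimal: {Q}⁺ = {Q}; {E}⁺ = {E} — none reach the full schema.
Any other superkey contains one of these as a subset, so there are no further candidate keys.

{E, K}, {E, Q}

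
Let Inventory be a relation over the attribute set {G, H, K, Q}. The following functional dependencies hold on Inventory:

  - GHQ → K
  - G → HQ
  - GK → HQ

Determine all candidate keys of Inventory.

Attribute G never appears on the right-hand side of any dependency, so G must belong to every candidate key.
{G}⁺ = {G, H, K, Q}, which is all of the schema, so {G} is the only candidate key.

{G}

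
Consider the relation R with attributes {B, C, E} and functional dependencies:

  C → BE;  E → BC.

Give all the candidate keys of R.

{C}; {E}

{C}⁺: C→BE adds B, E → {B, C, E}.
{E}⁺: E→BC adds B, C → {B, C, E}.
Any other superkey contains one of these as a subset, so there are no further candidate keys.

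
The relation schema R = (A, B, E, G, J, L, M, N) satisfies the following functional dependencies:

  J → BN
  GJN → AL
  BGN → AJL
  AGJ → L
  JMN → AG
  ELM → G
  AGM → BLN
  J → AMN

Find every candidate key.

EJ, AEGM, AELM, BEGN, BELMN

Attribute E never appears on the right-hand side of any dependency, so E must belong to every candidate key.
{E}⁺ = {E}, which is not all of the schema, so we must add further attributes.
{E, J}⁺: J→BN adds B, N; J→AMN adds A, M; JMN→AG adds G; AGM→BLN adds L → {A, B, E, G, J, L, M, N}. Minimal: {J}⁺ = {A, B, G, J, L, M, N}; {E}⁺ = {E} — none reach the full schema.
{A, E, G, M}⁺: AGM→BLN adds B, L, N; BGN→AJL adds J → {A, B, E, G, J, L, M, N}. Minimal: {E, G, M}⁺ = {E, G, M}; {A, G, M}⁺ = {A, B, G, J, L, M, N}; {A, E, M}⁺ = {A, E, M}; … — none reach the full schema.
{A, E, L, M}⁺: ELM→G adds G; AGM→BLN adds B, N; BGN→AJL adds J → {A, B, E, G, J, L, M, N}. Minimal: {E, L, M}⁺ = {E, G, L, M}; {A, L, M}⁺ = {A, L, M}; {A, E, M}⁺ = {A, E, M}; … — none reach the full schema.
{B, E, G, N}⁺: BGN→AJL adds A, J, L; J→AMN adds M → {A, B, E, G, J, L, M, N}. Minimal: {E, G, N}⁺ = {E, G, N}; {B, G, N}⁺ = {A, B, G, J, L, M, N}; {B, E, N}⁺ = {B, E, N}; … — none reach the full schema.
{B, E, L, M, N}⁺: ELM→G adds G; BGN→AJL adds A, J → {A, B, E, G, J, L, M, N}. Minimal: {E, L, M, N}⁺ = {E, G, L, M, N}; {B, L, M, N}⁺ = {B, L, M, N}; {B, E, M, N}⁺ = {B, E, M, N}; … — none reach the full schema.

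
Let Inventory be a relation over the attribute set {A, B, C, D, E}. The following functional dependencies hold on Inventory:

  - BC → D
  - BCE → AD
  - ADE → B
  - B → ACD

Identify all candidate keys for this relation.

BE; ADE

Attribute E never appears on the right-hand side of any dependency, so E must belong to every candidate key.
{E}⁺ = {E}, which is not all of the schema, so we must add further attributes.
{B, E}⁺: B→ACD adds A, C, D → {A, B, C, D, E}. Minimal: {E}⁺ = {E}; {B}⁺ = {A, B, C, D} — none reach the full schema.
{A, D, E}⁺: ADE→B adds B; B→ACD adds C → {A, B, C, D, E}. Minimal: {D, E}⁺ = {D, E}; {A, E}⁺ = {A, E}; {A, D}⁺ = {A, D} — none reach the full schema.
Any other superkey contains one of these as a subset, so there are no further candidate keys.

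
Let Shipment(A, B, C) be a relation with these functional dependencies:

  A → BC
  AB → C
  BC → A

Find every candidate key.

A, BC

{A}⁺: A→BC adds B, C → {A, B, C}.
{B, C}⁺: BC→A adds A → {A, B, C}. Minimal: {C}⁺ = {C}; {B}⁺ = {B} — none reach the full schema.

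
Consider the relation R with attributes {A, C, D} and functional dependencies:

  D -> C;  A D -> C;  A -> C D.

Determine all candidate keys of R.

{A}

Attribute A never appears on the right-hand side of any dependency, so A must belong to every candidate key.
{A}⁺ = {A, C, D}, which is all of the schema, so {A} is the only candidate key.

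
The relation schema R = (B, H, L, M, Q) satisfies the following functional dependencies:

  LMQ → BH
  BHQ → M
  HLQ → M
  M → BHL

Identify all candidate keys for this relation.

(M, Q), (B, H, Q), (H, L, Q)

{M, Q}⁺: M→BHL adds B, H, L → {B, H, L, M, Q}.
{B, H, Q}⁺: BHQ→M adds M; M→BHL adds L → {B, H, L, M, Q}.
{H, L, Q}⁺: HLQ→M adds M; M→BHL adds B → {B, H, L, M, Q}.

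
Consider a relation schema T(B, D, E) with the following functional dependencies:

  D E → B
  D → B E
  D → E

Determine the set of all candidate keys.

{D}

Attribute D never appears on the right-hand side of any dependency, so D must belong to every candidate key.
{D}⁺ = {B, D, E}, which is all of the schema, so {D} is the only candidate key.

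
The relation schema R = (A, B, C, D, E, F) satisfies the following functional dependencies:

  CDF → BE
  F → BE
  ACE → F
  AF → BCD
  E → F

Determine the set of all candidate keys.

{A, E}; {A, F}

Attribute A never appears on the right-hand side of any dependency, so A must belong to every candidate key.
{A}⁺ = {A}, which is not all of the schema, so we must add further attributes.
{A, E}⁺: E→F adds F; F→BE adds B; AF→BCD adds C, D → {A, B, C, D, E, F}. Minimal: {E}⁺ = {B, E, F}; {A}⁺ = {A} — none reach the full schema.
{A, F}⁺: F→BE adds B, E; AF→BCD adds C, D → {A, B, C, D, E, F}. Minimal: {F}⁺ = {B, E, F}; {A}⁺ = {A} — none reach the full schema.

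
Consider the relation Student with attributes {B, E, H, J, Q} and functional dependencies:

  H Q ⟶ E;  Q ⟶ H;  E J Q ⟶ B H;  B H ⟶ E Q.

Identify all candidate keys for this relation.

Attribute J never appears on the right-hand side of any dependency, so J must belong to every candidate key.
{J}⁺ = {J}, which is not all of the schema, so we must add further attributes.
{J, Q}⁺: Q→H adds H; HQ→E adds E; EJQ→BH adds B → {B, E, H, J, Q}.
{B, H, J}⁺: BH→EQ adds E, Q → {B, E, H, J, Q}.

(J, Q); (B, H, J)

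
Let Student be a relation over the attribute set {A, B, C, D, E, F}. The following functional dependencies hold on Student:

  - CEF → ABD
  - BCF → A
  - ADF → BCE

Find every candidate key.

{A, D, F}, {C, E, F}, {B, C, D, F}

Attribute F never appears on the right-hand side of any dependency, so F must belong to every candidate key.
{F}⁺ = {F}, which is not all of the schema, so we must add further attributes.
{A, D, F}⁺: ADF→BCE adds B, C, E → {A, B, C, D, E, F}. Minimal: {D, F}⁺ = {D, F}; {A, F}⁺ = {A, F}; {A, D}⁺ = {A, D} — none reach the full schema.
{C, E, F}⁺: CEF→ABD adds A, B, D → {A, B, C, D, E, F}. Minimal: {E, F}⁺ = {E, F}; {C, F}⁺ = {C, F}; {C, E}⁺ = {C, E} — none reach the full schema.
{B, C, D, F}⁺: BCF→A adds A; ADF→BCE adds E → {A, B, C, D, E, F}. Minimal: {C, D, F}⁺ = {C, D, F}; {B, D, F}⁺ = {B, D, F}; {B, C, F}⁺ = {A, B, C, F}; … — none reach the full schema.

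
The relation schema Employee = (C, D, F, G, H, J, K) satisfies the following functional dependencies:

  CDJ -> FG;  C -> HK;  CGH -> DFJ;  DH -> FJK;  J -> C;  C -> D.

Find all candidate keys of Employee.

{C}⁺: C→HK adds H, K; C→D adds D; DH→FJK adds F, J; CDJ→FG adds G → {C, D, F, G, H, J, K}.
{J}⁺: J→C adds C; C→D adds D; CDJ→FG adds F, G; C→HK adds H, K → {C, D, F, G, H, J, K}.
{D, H}⁺: DH→FJK adds F, J, K; J→C adds C; CDJ→FG adds G → {C, D, F, G, H, J, K}. Minimal: {H}⁺ = {H}; {D}⁺ = {D} — none reach the full schema.

C, J, DH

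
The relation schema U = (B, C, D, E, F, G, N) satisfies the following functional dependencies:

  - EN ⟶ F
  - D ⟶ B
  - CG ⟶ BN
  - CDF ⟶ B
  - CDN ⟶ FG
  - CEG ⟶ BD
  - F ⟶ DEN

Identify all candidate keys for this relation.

CF, CDG, CDN, CEG, CEN

{C, F}⁺: F→DEN adds D, E, N; D→B adds B; CDN→FG adds G → {B, C, D, E, F, G, N}. Minimal: {F}⁺ = {B, D, E, F, N}; {C}⁺ = {C} — none reach the full schema.
{C, D, G}⁺: D→B adds B; CG→BN adds N; CDN→FG adds F; F→DEN adds E → {B, C, D, E, F, G, N}. Minimal: {D, G}⁺ = {B, D, G}; {C, G}⁺ = {B, C, G, N}; {C, D}⁺ = {B, C, D} — none reach the full schema.
{C, D, N}⁺: D→B adds B; CDN→FG adds F, G; F→DEN adds E → {B, C, D, E, F, G, N}. Minimal: {D, N}⁺ = {B, D, N}; {C, N}⁺ = {C, N}; {C, D}⁺ = {B, C, D} — none reach the full schema.
{C, E, G}⁺: CG→BN adds B, N; CEG→BD adds D; EN→F adds F → {B, C, D, E, F, G, N}. Minimal: {E, G}⁺ = {E, G}; {C, G}⁺ = {B, C, G, N}; {C, E}⁺ = {C, E} — none reach the full schema.
{C, E, N}⁺: EN→F adds F; F→DEN adds D; D→B adds B; CDN→FG adds G → {B, C, D, E, F, G, N}. Minimal: {E, N}⁺ = {B, D, E, F, N}; {C, N}⁺ = {C, N}; {C, E}⁺ = {C, E} — none reach the full schema.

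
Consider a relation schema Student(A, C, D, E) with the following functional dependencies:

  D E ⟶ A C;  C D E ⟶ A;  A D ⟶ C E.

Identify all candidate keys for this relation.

(A, D), (D, E)

Attribute D never appears on the right-hand side of any dependency, so D must belong to every candidate key.
{D}⁺ = {D}, which is not all of the schema, so we must add further attributes.
{A, D}⁺: AD→CE adds C, E → {A, C, D, E}. Minimal: {D}⁺ = {D}; {A}⁺ = {A} — none reach the full schema.
{D, E}⁺: DE→AC adds A, C → {A, C, D, E}. Minimal: {E}⁺ = {E}; {D}⁺ = {D} — none reach the full schema.
Any other superkey contains one of these as a subset, so there are no further candidate keys.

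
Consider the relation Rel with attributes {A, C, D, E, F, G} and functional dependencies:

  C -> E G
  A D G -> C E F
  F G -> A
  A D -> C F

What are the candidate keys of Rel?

{A, D}, {C, D, F}, {D, F, G}

Attribute D never appears on the right-hand side of any dependency, so D must belong to every candidate key.
{D}⁺ = {D}, which is not all of the schema, so we must add further attributes.
{A, D}⁺: AD→CF adds C, F; C→EG adds E, G → {A, C, D, E, F, G}.
{C, D, F}⁺: C→EG adds E, G; FG→A adds A → {A, C, D, E, F, G}.
{D, F, G}⁺: FG→A adds A; AD→CF adds C; C→EG adds E → {A, C, D, E, F, G}.
Any other superkey contains one of these as a subset, so there are no further candidate keys.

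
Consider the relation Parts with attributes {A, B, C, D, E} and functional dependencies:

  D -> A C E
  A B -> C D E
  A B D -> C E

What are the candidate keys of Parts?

Attribute B never appears on the right-hand side of any dependency, so B must belong to every candidate key.
{B}⁺ = {B}, which is not all of the schema, so we must add further attributes.
{A, B}⁺: AB→CDE adds C, D, E → {A, B, C, D, E}. Minimal: {B}⁺ = {B}; {A}⁺ = {A} — none reach the full schema.
{B, D}⁺: D→ACE adds A, C, E → {A, B, C, D, E}. Minimal: {D}⁺ = {A, C, D, E}; {B}⁺ = {B} — none reach the full schema.

AB; BD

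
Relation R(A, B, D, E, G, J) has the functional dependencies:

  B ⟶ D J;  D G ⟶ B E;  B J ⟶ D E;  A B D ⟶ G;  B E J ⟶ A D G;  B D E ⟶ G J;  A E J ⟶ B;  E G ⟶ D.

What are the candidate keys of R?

(B); (D, G); (E, G); (A, E, J)

{B}⁺: B→DJ adds D, J; BJ→DE adds E; BEJ→ADG adds A, G → {A, B, D, E, G, J}.
{D, G}⁺: DG→BE adds B, E; BDE→GJ adds J; BEJ→ADG adds A → {A, B, D, E, G, J}.
{E, G}⁺: EG→D adds D; DG→BE adds B; BDE→GJ adds J; BEJ→ADG adds A → {A, B, D, E, G, J}.
{A, E, J}⁺: AEJ→B adds B; B→DJ adds D; ABD→G adds G → {A, B, D, E, G, J}.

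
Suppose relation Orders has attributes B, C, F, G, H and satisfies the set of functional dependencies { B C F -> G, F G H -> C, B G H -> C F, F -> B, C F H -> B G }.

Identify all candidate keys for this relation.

Attribute H never appears on the right-hand side of any dependency, so H must belong to every candidate key.
{H}⁺ = {H}, which is not all of the schema, so we must add further attributes.
{B, G, H}⁺: BGH→CF adds C, F → {B, C, F, G, H}. Minimal: {G, H}⁺ = {G, H}; {B, H}⁺ = {B, H}; {B, G}⁺ = {B, G} — none reach the full schema.
{C, F, H}⁺: F→B adds B; CFH→BG adds G → {B, C, F, G, H}. Minimal: {F, H}⁺ = {B, F, H}; {C, H}⁺ = {C, H}; {C, F}⁺ = {B, C, F, G} — none reach the full schema.
{F, G, H}⁺: FGH→C adds C; F→B adds B → {B, C, F, G, H}. Minimal: {G, H}⁺ = {G, H}; {F, H}⁺ = {B, F, H}; {F, G}⁺ = {B, F, G} — none reach the full schema.
Any other superkey contains one of these as a subset, so there are no further candidate keys.

(B, G, H), (C, F, H), (F, G, H)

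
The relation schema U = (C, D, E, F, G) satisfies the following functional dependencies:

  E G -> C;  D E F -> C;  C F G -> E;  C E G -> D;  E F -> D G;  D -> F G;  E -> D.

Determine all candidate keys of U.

{E}, {C, D}, {C, F, G}

{E}⁺: E→D adds D; D→FG adds F, G; EG→C adds C → {C, D, E, F, G}.
{C, D}⁺: D→FG adds F, G; CFG→E adds E → {C, D, E, F, G}. Minimal: {D}⁺ = {D, F, G}; {C}⁺ = {C} — none reach the full schema.
{C, F, G}⁺: CFG→E adds E; CEG→D adds D → {C, D, E, F, G}. Minimal: {F, G}⁺ = {F, G}; {C, G}⁺ = {C, G}; {C, F}⁺ = {C, F} — none reach the full schema.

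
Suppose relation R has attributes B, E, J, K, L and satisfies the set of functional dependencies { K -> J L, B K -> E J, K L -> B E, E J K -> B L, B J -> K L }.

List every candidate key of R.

{K}, {B, J}

{K}⁺: K→JL adds J, L; KL→BE adds B, E → {B, E, J, K, L}.
{B, J}⁺: BJ→KL adds K, L; BK→EJ adds E → {B, E, J, K, L}. Minimal: {J}⁺ = {J}; {B}⁺ = {B} — none reach the full schema.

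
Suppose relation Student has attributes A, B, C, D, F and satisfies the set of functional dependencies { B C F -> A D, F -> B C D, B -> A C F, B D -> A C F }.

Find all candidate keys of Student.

B; F

{B}⁺: B→ACF adds A, C, F; BCF→AD adds D → {A, B, C, D, F}.
{F}⁺: F→BCD adds B, C, D; B→ACF adds A → {A, B, C, D, F}.
Any other superkey contains one of these as a subset, so there are no further candidate keys.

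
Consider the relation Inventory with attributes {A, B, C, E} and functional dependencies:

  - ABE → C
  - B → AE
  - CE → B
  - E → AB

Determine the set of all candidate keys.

{B}⁺: B→AE adds A, E; ABE→C adds C → {A, B, C, E}.
{E}⁺: E→AB adds A, B; ABE→C adds C → {A, B, C, E}.

B; E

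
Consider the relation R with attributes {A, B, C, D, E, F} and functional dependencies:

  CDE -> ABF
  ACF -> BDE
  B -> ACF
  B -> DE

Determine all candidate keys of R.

{B}⁺: B→ACF adds A, C, F; B→DE adds D, E → {A, B, C, D, E, F}.
{A, C, F}⁺: ACF→BDE adds B, D, E → {A, B, C, D, E, F}. Minimal: {C, F}⁺ = {C, F}; {A, F}⁺ = {A, F}; {A, C}⁺ = {A, C} — none reach the full schema.
{C, D, E}⁺: CDE→ABF adds A, B, F → {A, B, C, D, E, F}. Minimal: {D, E}⁺ = {D, E}; {C, E}⁺ = {C, E}; {C, D}⁺ = {C, D} — none reach the full schema.
Any other superkey contains one of these as a subset, so there are no further candidate keys.

B, ACF, CDE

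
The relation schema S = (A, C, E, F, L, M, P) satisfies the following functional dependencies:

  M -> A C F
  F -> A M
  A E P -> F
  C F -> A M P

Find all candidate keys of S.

{E, F, L}⁺: F→AM adds A, M; M→ACF adds C; CF→AMP adds P → {A, C, E, F, L, M, P}. Minimal: {F, L}⁺ = {A, C, F, L, M, P}; {E, L}⁺ = {E, L}; {E, F}⁺ = {A, C, E, F, M, P} — none reach the full schema.
{E, L, M}⁺: M→ACF adds A, C, F; CF→AMP adds P → {A, C, E, F, L, M, P}. Minimal: {L, M}⁺ = {A, C, F, L, M, P}; {E, M}⁺ = {A, C, E, F, M, P}; {E, L}⁺ = {E, L} — none reach the full schema.
{A, E, L, P}⁺: AEP→F adds F; F→AM adds M; M→ACF adds C → {A, C, E, F, L, M, P}. Minimal: {E, L, P}⁺ = {E, L, P}; {A, L, P}⁺ = {A, L, P}; {A, E, P}⁺ = {A, C, E, F, M, P}; … — none reach the full schema.
Any other superkey contains one of these as a subset, so there are no further candidate keys.

(E, F, L); (E, L, M); (A, E, L, P)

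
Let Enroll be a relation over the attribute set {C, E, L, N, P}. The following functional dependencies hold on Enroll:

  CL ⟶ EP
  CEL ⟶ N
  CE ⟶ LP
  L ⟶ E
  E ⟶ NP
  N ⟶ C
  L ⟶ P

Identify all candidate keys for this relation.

{E}; {L}

{E}⁺: E→NP adds N, P; N→C adds C; CE→LP adds L → {C, E, L, N, P}.
{L}⁺: L→E adds E; E→NP adds N, P; N→C adds C → {C, E, L, N, P}.
Any other superkey contains one of these as a subset, so there are no further candidate keys.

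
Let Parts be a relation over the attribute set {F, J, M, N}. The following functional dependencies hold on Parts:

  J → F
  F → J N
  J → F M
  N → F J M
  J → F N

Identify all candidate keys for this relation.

{F}, {J}, {N}

{F}⁺: F→JN adds J, N; J→FM adds M → {F, J, M, N}.
{J}⁺: J→F adds F; F→JN adds N; J→FM adds M → {F, J, M, N}.
{N}⁺: N→FJM adds F, J, M → {F, J, M, N}.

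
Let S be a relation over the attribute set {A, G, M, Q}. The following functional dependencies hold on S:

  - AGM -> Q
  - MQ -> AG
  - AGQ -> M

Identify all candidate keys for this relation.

{M, Q}⁺: MQ→AG adds A, G → {A, G, M, Q}.
{A, G, M}⁺: AGM→Q adds Q → {A, G, M, Q}.
{A, G, Q}⁺: AGQ→M adds M → {A, G, M, Q}.
Any other superkey contains one of these as a subset, so there are no further candidate keys.

(M, Q), (A, G, M), (A, G, Q)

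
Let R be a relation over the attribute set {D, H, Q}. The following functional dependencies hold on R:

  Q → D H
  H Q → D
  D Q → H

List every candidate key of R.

{Q}⁺: Q→DH adds D, H → {D, H, Q}.
No other minimal superkey exists.

{Q}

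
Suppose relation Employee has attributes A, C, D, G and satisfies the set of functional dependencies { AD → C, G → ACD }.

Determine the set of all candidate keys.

{G}

Attribute G never appears on the right-hand side of any dependency, so G must belong to every candidate key.
{G}⁺ = {A, C, D, G}, which is all of the schema, so {G} is the only candidate key.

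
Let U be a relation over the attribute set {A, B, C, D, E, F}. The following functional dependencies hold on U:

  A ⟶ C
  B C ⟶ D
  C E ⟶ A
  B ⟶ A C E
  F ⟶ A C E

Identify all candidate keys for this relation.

{B, F}⁺: B→ACE adds A, C, E; BC→D adds D → {A, B, C, D, E, F}. Minimal: {F}⁺ = {A, C, E, F}; {B}⁺ = {A, B, C, D, E} — none reach the full schema.

{B, F}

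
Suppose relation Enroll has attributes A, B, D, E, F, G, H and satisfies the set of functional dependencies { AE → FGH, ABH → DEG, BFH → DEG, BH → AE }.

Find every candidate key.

(B, H); (A, B, E)

Attribute B never appears on the right-hand side of any dependency, so B must belong to every candidate key.
{B}⁺ = {B}, which is not all of the schema, so we must add further attributes.
{B, H}⁺: BH→AE adds A, E; AE→FGH adds F, G; ABH→DEG adds D → {A, B, D, E, F, G, H}. Minimal: {H}⁺ = {H}; {B}⁺ = {B} — none reach the full schema.
{A, B, E}⁺: AE→FGH adds F, G, H; ABH→DEG adds D → {A, B, D, E, F, G, H}. Minimal: {B, E}⁺ = {B, E}; {A, E}⁺ = {A, E, F, G, H}; {A, B}⁺ = {A, B} — none reach the full schema.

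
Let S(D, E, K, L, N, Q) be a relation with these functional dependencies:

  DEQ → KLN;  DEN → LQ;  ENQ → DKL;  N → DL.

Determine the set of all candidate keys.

Attribute E never appears on the right-hand side of any dependency, so E must belong to every candidate key.
{E}⁺ = {E}, which is not all of the schema, so we must add further attributes.
{E, N}⁺: N→DL adds D, L; DEN→LQ adds Q; ENQ→DKL adds K → {D, E, K, L, N, Q}. Minimal: {N}⁺ = {D, L, N}; {E}⁺ = {E} — none reach the full schema.
{D, E, Q}⁺: DEQ→KLN adds K, L, N → {D, E, K, L, N, Q}. Minimal: {E, Q}⁺ = {E, Q}; {D, Q}⁺ = {D, Q}; {D, E}⁺ = {D, E} — none reach the full schema.
Any other superkey contains one of these as a subset, so there are no further candidate keys.

(E, N), (D, E, Q)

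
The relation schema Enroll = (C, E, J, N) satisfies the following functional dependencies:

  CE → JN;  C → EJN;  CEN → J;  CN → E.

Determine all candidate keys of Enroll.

C

Attribute C never appears on the right-hand side of any dependency, so C must belong to every candidate key.
{C}⁺ = {C, E, J, N}, which is all of the schema, so {C} is the only candidate key.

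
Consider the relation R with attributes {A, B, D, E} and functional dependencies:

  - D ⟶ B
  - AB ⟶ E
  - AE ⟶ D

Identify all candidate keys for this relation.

(A, B), (A, D), (A, E)

Attribute A never appears on the right-hand side of any dependency, so A must belong to every candidate key.
{A}⁺ = {A}, which is not all of the schema, so we must add further attributes.
{A, B}⁺: AB→E adds E; AE→D adds D → {A, B, D, E}. Minimal: {B}⁺ = {B}; {A}⁺ = {A} — none reach the full schema.
{A, D}⁺: D→B adds B; AB→E adds E → {A, B, D, E}. Minimal: {D}⁺ = {B, D}; {A}⁺ = {A} — none reach the full schema.
{A, E}⁺: AE→D adds D; D→B adds B → {A, B, D, E}. Minimal: {E}⁺ = {E}; {A}⁺ = {A} — none reach the full schema.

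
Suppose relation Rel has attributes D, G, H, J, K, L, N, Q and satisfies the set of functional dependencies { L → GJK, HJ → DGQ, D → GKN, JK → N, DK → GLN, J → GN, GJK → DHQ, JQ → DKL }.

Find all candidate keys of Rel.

{D}; {L}; {H, J}; {J, K}; {J, Q}

{D}⁺: D→GKN adds G, K, N; DK→GLN adds L; L→GJK adds J; GJK→DHQ adds H, Q → {D, G, H, J, K, L, N, Q}.
{L}⁺: L→GJK adds G, J, K; JK→N adds N; GJK→DHQ adds D, H, Q → {D, G, H, J, K, L, N, Q}.
{H, J}⁺: HJ→DGQ adds D, G, Q; D→GKN adds K, N; DK→GLN adds L → {D, G, H, J, K, L, N, Q}. Minimal: {J}⁺ = {G, J, N}; {H}⁺ = {H} — none reach the full schema.
{J, K}⁺: JK→N adds N; J→GN adds G; GJK→DHQ adds D, H, Q; JQ→DKL adds L → {D, G, H, J, K, L, N, Q}. Minimal: {K}⁺ = {K}; {J}⁺ = {G, J, N} — none reach the full schema.
{J, Q}⁺: J→GN adds G, N; JQ→DKL adds D, K, L; GJK→DHQ adds H → {D, G, H, J, K, L, N, Q}. Minimal: {Q}⁺ = {Q}; {J}⁺ = {G, J, N} — none reach the full schema.
Any other superkey contains one of these as a subset, so there are no further candidate keys.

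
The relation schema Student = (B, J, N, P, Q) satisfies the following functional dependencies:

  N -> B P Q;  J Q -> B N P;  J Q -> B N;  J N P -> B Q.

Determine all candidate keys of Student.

{J, N}⁺: N→BPQ adds B, P, Q → {B, J, N, P, Q}. Minimal: {N}⁺ = {B, N, P, Q}; {J}⁺ = {J} — none reach the full schema.
{J, Q}⁺: JQ→BNP adds B, N, P → {B, J, N, P, Q}. Minimal: {Q}⁺ = {Q}; {J}⁺ = {J} — none reach the full schema.
Any other superkey contains one of these as a subset, so there are no further candidate keys.

{J, N}, {J, Q}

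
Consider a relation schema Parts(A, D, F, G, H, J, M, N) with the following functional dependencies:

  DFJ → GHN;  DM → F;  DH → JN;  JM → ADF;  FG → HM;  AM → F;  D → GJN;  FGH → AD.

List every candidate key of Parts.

{D, F}⁺: D→GJN adds G, J, N; DFJ→GHN adds H; FG→HM adds M; FGH→AD adds A → {A, D, F, G, H, J, M, N}. Minimal: {F}⁺ = {F}; {D}⁺ = {D, G, J, N} — none reach the full schema.
{D, M}⁺: DM→F adds F; D→GJN adds G, J, N; DFJ→GHN adds H; JM→ADF adds A → {A, D, F, G, H, J, M, N}. Minimal: {M}⁺ = {M}; {D}⁺ = {D, G, J, N} — none reach the full schema.
{F, G}⁺: FG→HM adds H, M; FGH→AD adds A, D; DH→JN adds J, N → {A, D, F, G, H, J, M, N}. Minimal: {G}⁺ = {G}; {F}⁺ = {F} — none reach the full schema.
{J, M}⁺: JM→ADF adds A, D, F; D→GJN adds G, N; DFJ→GHN adds H → {A, D, F, G, H, J, M, N}. Minimal: {M}⁺ = {M}; {J}⁺ = {J} — none reach the full schema.
{A, G, M}⁺: AM→F adds F; FG→HM adds H; FGH→AD adds D; DH→JN adds J, N → {A, D, F, G, H, J, M, N}. Minimal: {G, M}⁺ = {G, M}; {A, M}⁺ = {A, F, M}; {A, G}⁺ = {A, G} — none reach the full schema.

{D, F}, {D, M}, {F, G}, {J, M}, {A, G, M}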